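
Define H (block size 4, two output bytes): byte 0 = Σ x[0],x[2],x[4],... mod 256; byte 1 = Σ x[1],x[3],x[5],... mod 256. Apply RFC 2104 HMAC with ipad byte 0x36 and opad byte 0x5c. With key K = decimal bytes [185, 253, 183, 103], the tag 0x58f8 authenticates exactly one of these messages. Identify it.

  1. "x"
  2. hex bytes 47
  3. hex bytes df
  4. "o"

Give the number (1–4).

1

Key decimal bytes [185, 253, 183, 103] = b9 fd b7 67 is exactly B = 4 bytes: K' = b9 fd b7 67.
K' ⊕ ipad = 8f cb 81 51; K' ⊕ opad = e5 a1 eb 3b.
m1: inner = H(8f cb 81 51 78) = 88 1c; tag = H(e5 a1 eb 3b 88 1c) = 58f8 ← matches
m2: inner = H(8f cb 81 51 47) = 57 1c; tag = H(e5 a1 eb 3b 57 1c) = 27f8
m3: inner = H(8f cb 81 51 df) = ef 1c; tag = H(e5 a1 eb 3b ef 1c) = bff8
m4: inner = H(8f cb 81 51 6f) = 7f 1c; tag = H(e5 a1 eb 3b 7f 1c) = 4ff8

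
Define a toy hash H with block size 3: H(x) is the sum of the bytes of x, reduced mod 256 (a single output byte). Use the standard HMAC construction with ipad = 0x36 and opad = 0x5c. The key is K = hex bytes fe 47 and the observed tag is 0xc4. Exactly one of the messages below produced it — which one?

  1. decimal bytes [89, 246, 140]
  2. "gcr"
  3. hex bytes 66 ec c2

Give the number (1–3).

2

Key hex bytes fe 47 is 2 bytes ≤ B = 3; zero-pad to 3 bytes: K' = fe 47 00.
K' ⊕ ipad = c8 71 36; K' ⊕ opad = a2 1b 5c.
m1: inner = H(c8 71 36 59 f6 8c) = 4a; tag = H(a2 1b 5c 4a) = 63
m2: inner = H(c8 71 36 67 63 72) = ab; tag = H(a2 1b 5c ab) = c4 ← matches
m3: inner = H(c8 71 36 66 ec c2) = 83; tag = H(a2 1b 5c 83) = 9c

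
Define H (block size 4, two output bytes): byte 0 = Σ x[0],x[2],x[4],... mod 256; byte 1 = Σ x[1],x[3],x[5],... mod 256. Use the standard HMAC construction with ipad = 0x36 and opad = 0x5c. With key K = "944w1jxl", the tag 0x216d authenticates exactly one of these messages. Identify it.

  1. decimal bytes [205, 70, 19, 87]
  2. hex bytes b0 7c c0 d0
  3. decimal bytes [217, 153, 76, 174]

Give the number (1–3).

Key "944w1jxl" = 39 34 34 77 31 6a 78 6c is 8 bytes > B = 4, so hash it first: H(key) = 16 81, then zero-pad to 4 bytes: K' = 16 81 00 00.
K' ⊕ ipad = 20 b7 36 36; K' ⊕ opad = 4a dd 5c 5c.
m1: inner = H(20 b7 36 36 cd 46 13 57) = 36 8a; tag = H(4a dd 5c 5c 36 8a) = dcc3
m2: inner = H(20 b7 36 36 b0 7c c0 d0) = c6 39; tag = H(4a dd 5c 5c c6 39) = 6c72
m3: inner = H(20 b7 36 36 d9 99 4c ae) = 7b 34; tag = H(4a dd 5c 5c 7b 34) = 216d ← matches

3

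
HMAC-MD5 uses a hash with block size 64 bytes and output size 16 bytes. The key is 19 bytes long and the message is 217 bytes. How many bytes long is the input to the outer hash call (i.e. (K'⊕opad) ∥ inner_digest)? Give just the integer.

80

Key is 19 ≤ 64 bytes, zero-padded: |K'| = 64.
Outer input = (K'⊕opad) ∥ H(inner) → 64 + 16 = 80 bytes.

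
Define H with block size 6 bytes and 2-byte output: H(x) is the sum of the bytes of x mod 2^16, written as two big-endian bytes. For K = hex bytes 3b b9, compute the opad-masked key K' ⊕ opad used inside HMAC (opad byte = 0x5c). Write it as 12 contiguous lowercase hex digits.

67e55c5c5c5c

Key hex bytes 3b b9 is 2 bytes ≤ B = 6; zero-pad to 6 bytes: K' = 3b b9 00 00 00 00.
XOR each byte with 0x5c: 3b⊕5c=67, b9⊕5c=e5, 00⊕5c=5c, 00⊕5c=5c, 00⊕5c=5c, 00⊕5c=5c.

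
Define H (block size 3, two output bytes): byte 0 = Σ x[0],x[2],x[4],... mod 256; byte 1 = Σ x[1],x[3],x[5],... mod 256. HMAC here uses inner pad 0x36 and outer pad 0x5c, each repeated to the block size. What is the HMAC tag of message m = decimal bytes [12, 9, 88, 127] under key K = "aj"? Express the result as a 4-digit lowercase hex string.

Key "aj" = 61 6a is 2 bytes ≤ B = 3; zero-pad to 3 bytes: K' = 61 6a 00.
K' ⊕ ipad = 57 5c 36.  K' ⊕ opad = 3d 36 5c.
Inner input = (K'⊕ipad) ∥ m = 57 5c 36 ∥ 0c 09 58 7f.
Inner hash: even-index sum = 277 mod 256 = 21; odd-index sum = 192 mod 256 = 192 → 15 c0.
Outer input = (K'⊕opad) ∥ inner = 3d 36 5c ∥ 15 c0.
Outer hash (tag): even-index sum = 345 mod 256 = 89; odd-index sum = 75 mod 256 = 75 → 59 4b.

594b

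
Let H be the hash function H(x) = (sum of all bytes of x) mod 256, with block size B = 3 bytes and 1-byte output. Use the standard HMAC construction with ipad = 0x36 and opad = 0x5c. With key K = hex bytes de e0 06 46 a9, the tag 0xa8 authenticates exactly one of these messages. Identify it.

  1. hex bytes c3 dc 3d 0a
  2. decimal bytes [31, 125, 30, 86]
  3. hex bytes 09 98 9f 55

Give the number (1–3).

Key hex bytes de e0 06 46 a9 is 5 bytes > B = 3, so hash it first: H(key) = b3, then zero-pad to 3 bytes: K' = b3 00 00.
K' ⊕ ipad = 85 36 36; K' ⊕ opad = ef 5c 5c.
m1: inner = H(85 36 36 c3 dc 3d 0a) = d7; tag = H(ef 5c 5c d7) = 7e
m2: inner = H(85 36 36 1f 7d 1e 56) = 01; tag = H(ef 5c 5c 01) = a8 ← matches
m3: inner = H(85 36 36 09 98 9f 55) = 86; tag = H(ef 5c 5c 86) = 2d

2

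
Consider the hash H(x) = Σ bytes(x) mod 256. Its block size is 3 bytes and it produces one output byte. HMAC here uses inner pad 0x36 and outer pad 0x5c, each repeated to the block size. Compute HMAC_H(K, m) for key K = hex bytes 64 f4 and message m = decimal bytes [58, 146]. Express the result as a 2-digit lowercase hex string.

52

Key hex bytes 64 f4 is 2 bytes ≤ B = 3; zero-pad to 3 bytes: K' = 64 f4 00.
K' ⊕ ipad = 52 c2 36.  K' ⊕ opad = 38 a8 5c.
Inner input = (K'⊕ipad) ∥ m = 52 c2 36 ∥ 3a 92.
Inner hash: sum = 82+194+54+58+146 = 534; mod 256 = 22 → 16.
Outer input = (K'⊕opad) ∥ inner = 38 a8 5c ∥ 16.
Outer hash (tag): sum = 56+168+92+22 = 338; mod 256 = 82 → 52.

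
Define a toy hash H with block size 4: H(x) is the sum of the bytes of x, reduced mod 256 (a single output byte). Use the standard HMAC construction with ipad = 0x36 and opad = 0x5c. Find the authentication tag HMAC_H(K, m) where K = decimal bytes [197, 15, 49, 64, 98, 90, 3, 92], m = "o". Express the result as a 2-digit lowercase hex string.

b7

Key decimal bytes [197, 15, 49, 64, 98, 90, 3, 92] = c5 0f 31 40 62 5a 03 5c is 8 bytes > B = 4, so hash it first: H(key) = 60, then zero-pad to 4 bytes: K' = 60 00 00 00.
K' ⊕ ipad = 56 36 36 36.  K' ⊕ opad = 3c 5c 5c 5c.
Inner input = (K'⊕ipad) ∥ m = 56 36 36 36 ∥ 6f.
Inner hash: sum = 86+54+54+54+111 = 359; mod 256 = 103 → 67.
Outer input = (K'⊕opad) ∥ inner = 3c 5c 5c 5c ∥ 67.
Outer hash (tag): sum = 60+92+92+92+103 = 439; mod 256 = 183 → b7.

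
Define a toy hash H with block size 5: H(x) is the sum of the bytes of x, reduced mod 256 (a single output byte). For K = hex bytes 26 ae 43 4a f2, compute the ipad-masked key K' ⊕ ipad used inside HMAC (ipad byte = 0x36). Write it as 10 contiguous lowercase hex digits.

1098757cc4

Key hex bytes 26 ae 43 4a f2 is exactly B = 5 bytes: K' = 26 ae 43 4a f2.
XOR each byte with 0x36: 26⊕36=10, ae⊕36=98, 43⊕36=75, 4a⊕36=7c, f2⊕36=c4.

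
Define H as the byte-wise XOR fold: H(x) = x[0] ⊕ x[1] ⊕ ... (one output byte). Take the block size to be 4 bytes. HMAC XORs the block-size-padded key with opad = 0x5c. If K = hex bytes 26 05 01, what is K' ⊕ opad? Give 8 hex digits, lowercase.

Key hex bytes 26 05 01 is 3 bytes ≤ B = 4; zero-pad to 4 bytes: K' = 26 05 01 00.
XOR each byte with 0x5c: 26⊕5c=7a, 05⊕5c=59, 01⊕5c=5d, 00⊕5c=5c.

7a595d5c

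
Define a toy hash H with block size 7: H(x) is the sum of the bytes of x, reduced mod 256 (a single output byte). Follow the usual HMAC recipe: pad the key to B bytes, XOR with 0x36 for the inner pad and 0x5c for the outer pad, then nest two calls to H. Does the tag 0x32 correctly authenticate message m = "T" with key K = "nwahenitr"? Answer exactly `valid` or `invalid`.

Key "nwahenitr" = 6e 77 61 68 65 6e 69 74 72 is 9 bytes > B = 7, so hash it first: H(key) = d0, then zero-pad to 7 bytes: K' = d0 00 00 00 00 00 00.
K' ⊕ ipad = e6 36 36 36 36 36 36; K' ⊕ opad = 8c 5c 5c 5c 5c 5c 5c.
Inner hash: sum = 230+54+54+54+54+54+54+84 = 638; mod 256 = 126 → 7e.
Outer hash (recomputed tag): sum = 140+92+92+92+92+92+92+126 = 818; mod 256 = 50 → 32.
Recomputed tag = 32; claimed = 32 → match.

valid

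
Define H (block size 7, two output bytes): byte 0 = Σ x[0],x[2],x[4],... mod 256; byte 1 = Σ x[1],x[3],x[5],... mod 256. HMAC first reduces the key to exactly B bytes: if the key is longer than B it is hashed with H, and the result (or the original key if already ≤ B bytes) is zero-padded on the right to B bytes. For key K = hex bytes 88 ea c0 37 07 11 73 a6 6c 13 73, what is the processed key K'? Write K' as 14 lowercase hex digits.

a1eb0000000000

|K| = 11 > B = 7, so first hash the key.
H(K): even-index sum = 673 mod 256 = 161; odd-index sum = 491 mod 256 = 235 → a1 eb.
Zero-pad H(K) = a1 eb to 7 bytes: K' = a1 eb 00 00 00 00 00.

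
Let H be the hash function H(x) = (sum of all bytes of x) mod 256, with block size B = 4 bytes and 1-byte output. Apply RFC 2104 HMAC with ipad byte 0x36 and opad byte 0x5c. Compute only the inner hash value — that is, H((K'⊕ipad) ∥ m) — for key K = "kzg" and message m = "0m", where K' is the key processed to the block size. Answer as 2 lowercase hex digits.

cd

Key "kzg" = 6b 7a 67 is 3 bytes ≤ B = 4; zero-pad to 4 bytes: K' = 6b 7a 67 00.
K' ⊕ ipad = 5d 4c 51 36.
Inner input = 5d 4c 51 36 ∥ 30 6d.
Inner hash: sum = 93+76+81+54+48+109 = 461; mod 256 = 205 → cd.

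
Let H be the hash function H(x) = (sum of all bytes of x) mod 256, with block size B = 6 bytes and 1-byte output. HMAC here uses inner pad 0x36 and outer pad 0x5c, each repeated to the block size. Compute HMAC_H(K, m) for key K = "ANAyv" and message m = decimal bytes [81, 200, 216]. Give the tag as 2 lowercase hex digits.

Key "ANAyv" = 41 4e 41 79 76 is 5 bytes ≤ B = 6; zero-pad to 6 bytes: K' = 41 4e 41 79 76 00.
K' ⊕ ipad = 77 78 77 4f 40 36.  K' ⊕ opad = 1d 12 1d 25 2a 5c.
Inner input = (K'⊕ipad) ∥ m = 77 78 77 4f 40 36 ∥ 51 c8 d8.
Inner hash: sum = 119+120+119+79+64+54+81+200+216 = 1052; mod 256 = 28 → 1c.
Outer input = (K'⊕opad) ∥ inner = 1d 12 1d 25 2a 5c ∥ 1c.
Outer hash (tag): sum = 29+18+29+37+42+92+28 = 275; mod 256 = 19 → 13.

13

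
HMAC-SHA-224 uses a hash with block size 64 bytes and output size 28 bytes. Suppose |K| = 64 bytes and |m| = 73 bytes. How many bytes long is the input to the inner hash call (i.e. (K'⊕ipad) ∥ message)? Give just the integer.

Key is 64 ≤ 64 bytes, zero-padded: |K'| = 64.
Inner input = (K'⊕ipad) ∥ m → 64 + 73 = 137 bytes.

137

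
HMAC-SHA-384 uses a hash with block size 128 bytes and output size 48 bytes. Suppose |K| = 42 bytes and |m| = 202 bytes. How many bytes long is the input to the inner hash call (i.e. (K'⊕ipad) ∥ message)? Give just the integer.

Key is 42 ≤ 128 bytes, zero-padded: |K'| = 128.
Inner input = (K'⊕ipad) ∥ m → 128 + 202 = 330 bytes.

330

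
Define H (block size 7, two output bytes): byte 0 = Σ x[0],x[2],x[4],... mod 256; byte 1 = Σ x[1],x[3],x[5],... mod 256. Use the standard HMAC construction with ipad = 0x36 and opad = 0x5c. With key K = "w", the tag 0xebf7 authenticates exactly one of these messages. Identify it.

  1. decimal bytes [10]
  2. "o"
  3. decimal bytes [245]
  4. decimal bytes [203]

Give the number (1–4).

1

Key "w" = 77 is 1 byte ≤ B = 7; zero-pad to 7 bytes: K' = 77 00 00 00 00 00 00.
K' ⊕ ipad = 41 36 36 36 36 36 36; K' ⊕ opad = 2b 5c 5c 5c 5c 5c 5c.
m1: inner = H(41 36 36 36 36 36 36 0a) = e3 ac; tag = H(2b 5c 5c 5c 5c 5c 5c e3 ac) = ebf7 ← matches
m2: inner = H(41 36 36 36 36 36 36 6f) = e3 11; tag = H(2b 5c 5c 5c 5c 5c 5c e3 11) = 50f7
m3: inner = H(41 36 36 36 36 36 36 f5) = e3 97; tag = H(2b 5c 5c 5c 5c 5c 5c e3 97) = d6f7
m4: inner = H(41 36 36 36 36 36 36 cb) = e3 6d; tag = H(2b 5c 5c 5c 5c 5c 5c e3 6d) = acf7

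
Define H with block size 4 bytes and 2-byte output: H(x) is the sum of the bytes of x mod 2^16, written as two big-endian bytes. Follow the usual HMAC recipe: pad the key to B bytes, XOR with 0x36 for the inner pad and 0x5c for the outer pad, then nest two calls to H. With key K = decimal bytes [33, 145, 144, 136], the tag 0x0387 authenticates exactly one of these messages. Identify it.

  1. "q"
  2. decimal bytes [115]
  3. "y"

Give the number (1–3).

3

Key decimal bytes [33, 145, 144, 136] = 21 91 90 88 is exactly B = 4 bytes: K' = 21 91 90 88.
K' ⊕ ipad = 17 a7 a6 be; K' ⊕ opad = 7d cd cc d4.
m1: inner = H(17 a7 a6 be 71) = 02 93; tag = H(7d cd cc d4 02 93) = 037f
m2: inner = H(17 a7 a6 be 73) = 02 95; tag = H(7d cd cc d4 02 95) = 0381
m3: inner = H(17 a7 a6 be 79) = 02 9b; tag = H(7d cd cc d4 02 9b) = 0387 ← matches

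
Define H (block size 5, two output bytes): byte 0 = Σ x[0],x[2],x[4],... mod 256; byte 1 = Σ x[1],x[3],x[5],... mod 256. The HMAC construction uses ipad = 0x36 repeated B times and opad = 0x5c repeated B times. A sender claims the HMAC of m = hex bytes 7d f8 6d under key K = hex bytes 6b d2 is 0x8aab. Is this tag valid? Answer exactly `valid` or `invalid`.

Key hex bytes 6b d2 is 2 bytes ≤ B = 5; zero-pad to 5 bytes: K' = 6b d2 00 00 00.
K' ⊕ ipad = 5d e4 36 36 36; K' ⊕ opad = 37 8e 5c 5c 5c.
Inner hash: even-index sum = 449 mod 256 = 193; odd-index sum = 516 mod 256 = 4 → c1 04.
Outer hash (recomputed tag): even-index sum = 243 mod 256 = 243; odd-index sum = 427 mod 256 = 171 → f3 ab.
Recomputed tag = f3ab; claimed = 8aab → mismatch.

invalid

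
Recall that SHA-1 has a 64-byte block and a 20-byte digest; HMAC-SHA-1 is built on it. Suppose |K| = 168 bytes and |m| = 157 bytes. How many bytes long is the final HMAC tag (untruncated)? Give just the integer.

The tag is one SHA-1 digest: 20 bytes.

20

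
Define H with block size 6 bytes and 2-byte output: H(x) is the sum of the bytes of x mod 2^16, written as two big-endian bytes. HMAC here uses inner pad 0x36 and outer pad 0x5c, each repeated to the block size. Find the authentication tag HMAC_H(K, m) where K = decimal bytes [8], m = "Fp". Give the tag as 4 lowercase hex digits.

0224

Key decimal bytes [8] = 08 is 1 byte ≤ B = 6; zero-pad to 6 bytes: K' = 08 00 00 00 00 00.
K' ⊕ ipad = 3e 36 36 36 36 36.  K' ⊕ opad = 54 5c 5c 5c 5c 5c.
Inner input = (K'⊕ipad) ∥ m = 3e 36 36 36 36 36 ∥ 46 70.
Inner hash: sum = 62+54+54+54+54+54+70+112 = 514 → 02 02.
Outer input = (K'⊕opad) ∥ inner = 54 5c 5c 5c 5c 5c ∥ 02 02.
Outer hash (tag): sum = 84+92+92+92+92+92+2+2 = 548 → 02 24.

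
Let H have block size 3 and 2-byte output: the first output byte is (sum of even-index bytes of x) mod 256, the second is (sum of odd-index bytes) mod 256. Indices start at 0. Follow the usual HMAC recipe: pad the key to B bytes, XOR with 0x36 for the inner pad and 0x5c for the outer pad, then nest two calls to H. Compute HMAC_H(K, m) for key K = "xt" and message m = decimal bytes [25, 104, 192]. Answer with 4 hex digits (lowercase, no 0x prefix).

Key "xt" = 78 74 is 2 bytes ≤ B = 3; zero-pad to 3 bytes: K' = 78 74 00.
K' ⊕ ipad = 4e 42 36.  K' ⊕ opad = 24 28 5c.
Inner input = (K'⊕ipad) ∥ m = 4e 42 36 ∥ 19 68 c0.
Inner hash: even-index sum = 236 mod 256 = 236; odd-index sum = 283 mod 256 = 27 → ec 1b.
Outer input = (K'⊕opad) ∥ inner = 24 28 5c ∥ ec 1b.
Outer hash (tag): even-index sum = 155 mod 256 = 155; odd-index sum = 276 mod 256 = 20 → 9b 14.

9b14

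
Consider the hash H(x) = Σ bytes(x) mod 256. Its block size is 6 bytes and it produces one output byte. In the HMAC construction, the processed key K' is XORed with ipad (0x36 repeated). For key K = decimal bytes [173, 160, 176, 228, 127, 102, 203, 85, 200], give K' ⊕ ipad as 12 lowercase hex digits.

983636363636

Key decimal bytes [173, 160, 176, 228, 127, 102, 203, 85, 200] = ad a0 b0 e4 7f 66 cb 55 c8 is 9 bytes > B = 6, so hash it first: H(key) = ae, then zero-pad to 6 bytes: K' = ae 00 00 00 00 00.
XOR each byte with 0x36: ae⊕36=98, 00⊕36=36, 00⊕36=36, 00⊕36=36, 00⊕36=36, 00⊕36=36.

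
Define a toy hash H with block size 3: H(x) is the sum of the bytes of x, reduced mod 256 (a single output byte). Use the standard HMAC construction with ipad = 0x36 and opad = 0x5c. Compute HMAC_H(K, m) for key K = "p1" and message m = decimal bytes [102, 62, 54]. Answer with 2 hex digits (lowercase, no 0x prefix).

52

Key "p1" = 70 31 is 2 bytes ≤ B = 3; zero-pad to 3 bytes: K' = 70 31 00.
K' ⊕ ipad = 46 07 36.  K' ⊕ opad = 2c 6d 5c.
Inner input = (K'⊕ipad) ∥ m = 46 07 36 ∥ 66 3e 36.
Inner hash: sum = 70+7+54+102+62+54 = 349; mod 256 = 93 → 5d.
Outer input = (K'⊕opad) ∥ inner = 2c 6d 5c ∥ 5d.
Outer hash (tag): sum = 44+109+92+93 = 338; mod 256 = 82 → 52.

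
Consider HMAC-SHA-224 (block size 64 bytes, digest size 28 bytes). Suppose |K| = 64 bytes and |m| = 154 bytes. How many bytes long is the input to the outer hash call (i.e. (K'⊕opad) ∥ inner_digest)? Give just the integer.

92

Key is 64 ≤ 64 bytes, zero-padded: |K'| = 64.
Outer input = (K'⊕opad) ∥ H(inner) → 64 + 28 = 92 bytes.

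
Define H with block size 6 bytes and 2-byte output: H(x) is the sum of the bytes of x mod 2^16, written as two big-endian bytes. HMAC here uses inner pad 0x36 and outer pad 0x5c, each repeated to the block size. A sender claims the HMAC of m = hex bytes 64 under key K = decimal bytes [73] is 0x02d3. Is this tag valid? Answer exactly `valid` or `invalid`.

valid

Key decimal bytes [73] = 49 is 1 byte ≤ B = 6; zero-pad to 6 bytes: K' = 49 00 00 00 00 00.
K' ⊕ ipad = 7f 36 36 36 36 36; K' ⊕ opad = 15 5c 5c 5c 5c 5c.
Inner hash: sum = 127+54+54+54+54+54+100 = 497 → 01 f1.
Outer hash (recomputed tag): sum = 21+92+92+92+92+92+1+241 = 723 → 02 d3.
Recomputed tag = 02d3; claimed = 02d3 → match.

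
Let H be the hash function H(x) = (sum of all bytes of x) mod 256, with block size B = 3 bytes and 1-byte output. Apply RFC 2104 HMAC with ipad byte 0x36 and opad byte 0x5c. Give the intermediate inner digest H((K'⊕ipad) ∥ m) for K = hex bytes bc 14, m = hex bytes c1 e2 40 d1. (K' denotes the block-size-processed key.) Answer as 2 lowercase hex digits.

96

Key hex bytes bc 14 is 2 bytes ≤ B = 3; zero-pad to 3 bytes: K' = bc 14 00.
K' ⊕ ipad = 8a 22 36.
Inner input = 8a 22 36 ∥ c1 e2 40 d1.
Inner hash: sum = 138+34+54+193+226+64+209 = 918; mod 256 = 150 → 96.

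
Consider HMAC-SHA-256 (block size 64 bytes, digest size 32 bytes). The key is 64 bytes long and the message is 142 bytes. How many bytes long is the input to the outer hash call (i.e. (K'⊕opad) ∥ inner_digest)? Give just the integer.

Key is 64 ≤ 64 bytes, zero-padded: |K'| = 64.
Outer input = (K'⊕opad) ∥ H(inner) → 64 + 32 = 96 bytes.

96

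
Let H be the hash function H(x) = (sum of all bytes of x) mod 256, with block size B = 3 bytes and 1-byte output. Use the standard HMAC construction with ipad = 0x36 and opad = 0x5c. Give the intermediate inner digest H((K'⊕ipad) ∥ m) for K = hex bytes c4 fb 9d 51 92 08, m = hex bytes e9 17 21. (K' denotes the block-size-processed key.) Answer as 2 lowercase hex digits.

fe

Key hex bytes c4 fb 9d 51 92 08 is 6 bytes > B = 3, so hash it first: H(key) = 47, then zero-pad to 3 bytes: K' = 47 00 00.
K' ⊕ ipad = 71 36 36.
Inner input = 71 36 36 ∥ e9 17 21.
Inner hash: sum = 113+54+54+233+23+33 = 510; mod 256 = 254 → fe.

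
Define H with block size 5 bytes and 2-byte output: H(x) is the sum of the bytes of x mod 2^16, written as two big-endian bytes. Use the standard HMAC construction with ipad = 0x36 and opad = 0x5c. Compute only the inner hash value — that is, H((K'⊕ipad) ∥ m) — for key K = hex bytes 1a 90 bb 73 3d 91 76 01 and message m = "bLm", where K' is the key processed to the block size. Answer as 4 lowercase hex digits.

021d

Key hex bytes 1a 90 bb 73 3d 91 76 01 is 8 bytes > B = 5, so hash it first: H(key) = 03 1d, then zero-pad to 5 bytes: K' = 03 1d 00 00 00.
K' ⊕ ipad = 35 2b 36 36 36.
Inner input = 35 2b 36 36 36 ∥ 62 4c 6d.
Inner hash: sum = 53+43+54+54+54+98+76+109 = 541 → 02 1d.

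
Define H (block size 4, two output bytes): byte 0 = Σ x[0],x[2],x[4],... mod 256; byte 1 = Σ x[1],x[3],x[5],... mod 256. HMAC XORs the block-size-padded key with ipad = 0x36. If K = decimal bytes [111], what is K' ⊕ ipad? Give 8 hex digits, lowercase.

59363636

Key decimal bytes [111] = 6f is 1 byte ≤ B = 4; zero-pad to 4 bytes: K' = 6f 00 00 00.
XOR each byte with 0x36: 6f⊕36=59, 00⊕36=36, 00⊕36=36, 00⊕36=36.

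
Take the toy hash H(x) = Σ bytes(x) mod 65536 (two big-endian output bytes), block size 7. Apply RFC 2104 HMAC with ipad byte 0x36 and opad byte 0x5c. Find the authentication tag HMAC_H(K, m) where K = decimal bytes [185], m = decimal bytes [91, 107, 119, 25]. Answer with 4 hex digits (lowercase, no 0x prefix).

0339

Key decimal bytes [185] = b9 is 1 byte ≤ B = 7; zero-pad to 7 bytes: K' = b9 00 00 00 00 00 00.
K' ⊕ ipad = 8f 36 36 36 36 36 36.  K' ⊕ opad = e5 5c 5c 5c 5c 5c 5c.
Inner input = (K'⊕ipad) ∥ m = 8f 36 36 36 36 36 36 ∥ 5b 6b 77 19.
Inner hash: sum = 143+54+54+54+54+54+54+91+107+119+25 = 809 → 03 29.
Outer input = (K'⊕opad) ∥ inner = e5 5c 5c 5c 5c 5c 5c ∥ 03 29.
Outer hash (tag): sum = 229+92+92+92+92+92+92+3+41 = 825 → 03 39.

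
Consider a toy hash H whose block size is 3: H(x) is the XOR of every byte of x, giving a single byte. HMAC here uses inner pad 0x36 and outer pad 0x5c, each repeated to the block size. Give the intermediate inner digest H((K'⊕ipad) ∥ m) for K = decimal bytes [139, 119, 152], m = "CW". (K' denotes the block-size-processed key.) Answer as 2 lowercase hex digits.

Key decimal bytes [139, 119, 152] = 8b 77 98 is exactly B = 3 bytes: K' = 8b 77 98.
K' ⊕ ipad = bd 41 ae.
Inner input = bd 41 ae ∥ 43 57.
Inner hash: XOR bd⊕41⊕ae⊕43⊕57 = 46.

46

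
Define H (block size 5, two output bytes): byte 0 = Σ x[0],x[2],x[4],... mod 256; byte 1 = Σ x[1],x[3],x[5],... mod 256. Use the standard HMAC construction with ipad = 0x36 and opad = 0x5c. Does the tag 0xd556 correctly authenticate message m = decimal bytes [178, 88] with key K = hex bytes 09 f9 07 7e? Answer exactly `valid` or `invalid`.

Key hex bytes 09 f9 07 7e is 4 bytes ≤ B = 5; zero-pad to 5 bytes: K' = 09 f9 07 7e 00.
K' ⊕ ipad = 3f cf 31 48 36; K' ⊕ opad = 55 a5 5b 22 5c.
Inner hash: even-index sum = 254 mod 256 = 254; odd-index sum = 457 mod 256 = 201 → fe c9.
Outer hash (recomputed tag): even-index sum = 469 mod 256 = 213; odd-index sum = 453 mod 256 = 197 → d5 c5.
Recomputed tag = d5c5; claimed = d556 → mismatch.

invalid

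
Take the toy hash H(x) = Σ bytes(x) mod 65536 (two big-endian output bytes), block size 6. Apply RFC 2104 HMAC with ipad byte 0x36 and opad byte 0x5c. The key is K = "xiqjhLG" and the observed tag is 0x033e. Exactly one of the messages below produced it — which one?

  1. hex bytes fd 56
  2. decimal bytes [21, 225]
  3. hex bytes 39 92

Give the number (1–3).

2

Key "xiqjhLG" = 78 69 71 6a 68 4c 47 is 7 bytes > B = 6, so hash it first: H(key) = 02 b7, then zero-pad to 6 bytes: K' = 02 b7 00 00 00 00.
K' ⊕ ipad = 34 81 36 36 36 36; K' ⊕ opad = 5e eb 5c 5c 5c 5c.
m1: inner = H(34 81 36 36 36 36 fd 56) = 02 e0; tag = H(5e eb 5c 5c 5c 5c 02 e0) = 039b
m2: inner = H(34 81 36 36 36 36 15 e1) = 02 83; tag = H(5e eb 5c 5c 5c 5c 02 83) = 033e ← matches
m3: inner = H(34 81 36 36 36 36 39 92) = 02 58; tag = H(5e eb 5c 5c 5c 5c 02 58) = 0313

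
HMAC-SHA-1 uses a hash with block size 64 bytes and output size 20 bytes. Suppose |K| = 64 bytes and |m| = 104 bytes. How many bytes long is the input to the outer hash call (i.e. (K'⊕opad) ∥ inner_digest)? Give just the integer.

84

Key is 64 ≤ 64 bytes, zero-padded: |K'| = 64.
Outer input = (K'⊕opad) ∥ H(inner) → 64 + 20 = 84 bytes.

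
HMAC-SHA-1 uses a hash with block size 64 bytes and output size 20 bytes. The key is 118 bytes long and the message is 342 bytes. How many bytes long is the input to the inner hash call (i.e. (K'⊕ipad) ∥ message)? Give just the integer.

Key is 118 > 64 bytes, so it is hashed to 20 bytes then zero-padded to 64: |K'| = 64.
Inner input = (K'⊕ipad) ∥ m → 64 + 342 = 406 bytes.

406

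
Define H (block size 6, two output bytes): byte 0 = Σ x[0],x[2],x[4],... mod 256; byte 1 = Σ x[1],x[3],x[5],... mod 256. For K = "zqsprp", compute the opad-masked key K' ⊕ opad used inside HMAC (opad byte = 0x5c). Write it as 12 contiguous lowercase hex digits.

Key "zqsprp" = 7a 71 73 70 72 70 is exactly B = 6 bytes: K' = 7a 71 73 70 72 70.
XOR each byte with 0x5c: 7a⊕5c=26, 71⊕5c=2d, 73⊕5c=2f, 70⊕5c=2c, 72⊕5c=2e, 70⊕5c=2c.

262d2f2c2e2c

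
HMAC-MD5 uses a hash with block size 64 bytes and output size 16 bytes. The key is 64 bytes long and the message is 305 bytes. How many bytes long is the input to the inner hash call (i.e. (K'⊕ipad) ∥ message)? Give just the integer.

Key is 64 ≤ 64 bytes, zero-padded: |K'| = 64.
Inner input = (K'⊕ipad) ∥ m → 64 + 305 = 369 bytes.

369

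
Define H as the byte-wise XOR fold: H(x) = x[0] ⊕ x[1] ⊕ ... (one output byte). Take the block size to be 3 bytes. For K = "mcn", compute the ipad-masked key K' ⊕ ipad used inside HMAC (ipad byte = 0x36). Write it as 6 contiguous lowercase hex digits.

5b5558

Key "mcn" = 6d 63 6e is exactly B = 3 bytes: K' = 6d 63 6e.
XOR each byte with 0x36: 6d⊕36=5b, 63⊕36=55, 6e⊕36=58.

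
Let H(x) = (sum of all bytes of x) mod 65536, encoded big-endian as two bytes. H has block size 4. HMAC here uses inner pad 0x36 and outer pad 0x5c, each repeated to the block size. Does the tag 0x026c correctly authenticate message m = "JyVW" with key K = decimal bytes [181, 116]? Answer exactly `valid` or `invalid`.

Key decimal bytes [181, 116] = b5 74 is 2 bytes ≤ B = 4; zero-pad to 4 bytes: K' = b5 74 00 00.
K' ⊕ ipad = 83 42 36 36; K' ⊕ opad = e9 28 5c 5c.
Inner hash: sum = 131+66+54+54+74+121+86+87 = 673 → 02 a1.
Outer hash (recomputed tag): sum = 233+40+92+92+2+161 = 620 → 02 6c.
Recomputed tag = 026c; claimed = 026c → match.

valid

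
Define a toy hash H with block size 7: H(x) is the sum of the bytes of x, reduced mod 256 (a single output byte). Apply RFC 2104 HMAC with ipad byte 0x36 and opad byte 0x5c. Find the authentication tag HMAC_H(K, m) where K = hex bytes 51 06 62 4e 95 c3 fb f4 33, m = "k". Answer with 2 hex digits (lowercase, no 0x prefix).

Key hex bytes 51 06 62 4e 95 c3 fb f4 33 is 9 bytes > B = 7, so hash it first: H(key) = 81, then zero-pad to 7 bytes: K' = 81 00 00 00 00 00 00.
K' ⊕ ipad = b7 36 36 36 36 36 36.  K' ⊕ opad = dd 5c 5c 5c 5c 5c 5c.
Inner input = (K'⊕ipad) ∥ m = b7 36 36 36 36 36 36 ∥ 6b.
Inner hash: sum = 183+54+54+54+54+54+54+107 = 614; mod 256 = 102 → 66.
Outer input = (K'⊕opad) ∥ inner = dd 5c 5c 5c 5c 5c 5c ∥ 66.
Outer hash (tag): sum = 221+92+92+92+92+92+92+102 = 875; mod 256 = 107 → 6b.

6b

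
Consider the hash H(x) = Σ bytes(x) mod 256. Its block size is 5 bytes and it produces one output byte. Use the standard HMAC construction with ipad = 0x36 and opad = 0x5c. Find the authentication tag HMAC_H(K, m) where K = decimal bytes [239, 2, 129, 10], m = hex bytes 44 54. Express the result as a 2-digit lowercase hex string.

Key decimal bytes [239, 2, 129, 10] = ef 02 81 0a is 4 bytes ≤ B = 5; zero-pad to 5 bytes: K' = ef 02 81 0a 00.
K' ⊕ ipad = d9 34 b7 3c 36.  K' ⊕ opad = b3 5e dd 56 5c.
Inner input = (K'⊕ipad) ∥ m = d9 34 b7 3c 36 ∥ 44 54.
Inner hash: sum = 217+52+183+60+54+68+84 = 718; mod 256 = 206 → ce.
Outer input = (K'⊕opad) ∥ inner = b3 5e dd 56 5c ∥ ce.
Outer hash (tag): sum = 179+94+221+86+92+206 = 878; mod 256 = 110 → 6e.

6e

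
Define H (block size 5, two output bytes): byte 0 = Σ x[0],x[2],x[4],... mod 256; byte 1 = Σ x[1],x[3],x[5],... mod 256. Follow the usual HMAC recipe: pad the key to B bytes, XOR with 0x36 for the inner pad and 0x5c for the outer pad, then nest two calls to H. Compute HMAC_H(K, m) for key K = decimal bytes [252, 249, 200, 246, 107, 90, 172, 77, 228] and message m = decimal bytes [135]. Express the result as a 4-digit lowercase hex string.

Key decimal bytes [252, 249, 200, 246, 107, 90, 172, 77, 228] = fc f9 c8 f6 6b 5a ac 4d e4 is 9 bytes > B = 5, so hash it first: H(key) = bf 96, then zero-pad to 5 bytes: K' = bf 96 00 00 00.
K' ⊕ ipad = 89 a0 36 36 36.  K' ⊕ opad = e3 ca 5c 5c 5c.
Inner input = (K'⊕ipad) ∥ m = 89 a0 36 36 36 ∥ 87.
Inner hash: even-index sum = 245 mod 256 = 245; odd-index sum = 349 mod 256 = 93 → f5 5d.
Outer input = (K'⊕opad) ∥ inner = e3 ca 5c 5c 5c ∥ f5 5d.
Outer hash (tag): even-index sum = 504 mod 256 = 248; odd-index sum = 539 mod 256 = 27 → f8 1b.

f81b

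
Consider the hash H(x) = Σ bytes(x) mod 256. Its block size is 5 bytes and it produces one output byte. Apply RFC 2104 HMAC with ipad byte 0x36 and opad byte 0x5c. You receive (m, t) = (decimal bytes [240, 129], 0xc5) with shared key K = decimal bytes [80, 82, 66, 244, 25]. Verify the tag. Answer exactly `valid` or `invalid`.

Key decimal bytes [80, 82, 66, 244, 25] = 50 52 42 f4 19 is exactly B = 5 bytes: K' = 50 52 42 f4 19.
K' ⊕ ipad = 66 64 74 c2 2f; K' ⊕ opad = 0c 0e 1e a8 45.
Inner hash: sum = 102+100+116+194+47+240+129 = 928; mod 256 = 160 → a0.
Outer hash (recomputed tag): sum = 12+14+30+168+69+160 = 453; mod 256 = 197 → c5.
Recomputed tag = c5; claimed = c5 → match.

valid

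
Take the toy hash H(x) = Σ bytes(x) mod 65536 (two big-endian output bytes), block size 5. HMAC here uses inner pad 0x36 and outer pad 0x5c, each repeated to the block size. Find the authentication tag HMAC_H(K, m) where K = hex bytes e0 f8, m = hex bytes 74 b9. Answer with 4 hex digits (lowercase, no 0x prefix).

02ea

Key hex bytes e0 f8 is 2 bytes ≤ B = 5; zero-pad to 5 bytes: K' = e0 f8 00 00 00.
K' ⊕ ipad = d6 ce 36 36 36.  K' ⊕ opad = bc a4 5c 5c 5c.
Inner input = (K'⊕ipad) ∥ m = d6 ce 36 36 36 ∥ 74 b9.
Inner hash: sum = 214+206+54+54+54+116+185 = 883 → 03 73.
Outer input = (K'⊕opad) ∥ inner = bc a4 5c 5c 5c ∥ 03 73.
Outer hash (tag): sum = 188+164+92+92+92+3+115 = 746 → 02 ea.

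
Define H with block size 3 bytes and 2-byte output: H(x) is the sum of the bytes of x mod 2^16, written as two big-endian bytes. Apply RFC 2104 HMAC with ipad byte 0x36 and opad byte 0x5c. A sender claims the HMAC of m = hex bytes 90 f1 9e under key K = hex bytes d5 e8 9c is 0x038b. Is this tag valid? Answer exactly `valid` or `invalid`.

Key hex bytes d5 e8 9c is exactly B = 3 bytes: K' = d5 e8 9c.
K' ⊕ ipad = e3 de aa; K' ⊕ opad = 89 b4 c0.
Inner hash: sum = 227+222+170+144+241+158 = 1162 → 04 8a.
Outer hash (recomputed tag): sum = 137+180+192+4+138 = 651 → 02 8b.
Recomputed tag = 028b; claimed = 038b → mismatch.

invalid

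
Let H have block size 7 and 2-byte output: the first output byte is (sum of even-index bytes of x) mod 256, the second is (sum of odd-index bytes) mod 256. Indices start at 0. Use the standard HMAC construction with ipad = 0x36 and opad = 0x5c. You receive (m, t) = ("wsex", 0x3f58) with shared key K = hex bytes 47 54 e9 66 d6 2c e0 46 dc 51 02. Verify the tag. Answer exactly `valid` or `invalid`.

valid

Key hex bytes 47 54 e9 66 d6 2c e0 46 dc 51 02 is 11 bytes > B = 7, so hash it first: H(key) = c4 7d, then zero-pad to 7 bytes: K' = c4 7d 00 00 00 00 00.
K' ⊕ ipad = f2 4b 36 36 36 36 36; K' ⊕ opad = 98 21 5c 5c 5c 5c 5c.
Inner hash: even-index sum = 639 mod 256 = 127; odd-index sum = 403 mod 256 = 147 → 7f 93.
Outer hash (recomputed tag): even-index sum = 575 mod 256 = 63; odd-index sum = 344 mod 256 = 88 → 3f 58.
Recomputed tag = 3f58; claimed = 3f58 → match.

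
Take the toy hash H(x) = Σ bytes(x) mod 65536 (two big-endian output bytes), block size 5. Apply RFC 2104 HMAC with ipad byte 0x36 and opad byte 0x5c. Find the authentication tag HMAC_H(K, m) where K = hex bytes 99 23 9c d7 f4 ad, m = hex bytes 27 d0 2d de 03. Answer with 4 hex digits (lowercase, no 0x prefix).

Key hex bytes 99 23 9c d7 f4 ad is 6 bytes > B = 5, so hash it first: H(key) = 03 d0, then zero-pad to 5 bytes: K' = 03 d0 00 00 00.
K' ⊕ ipad = 35 e6 36 36 36.  K' ⊕ opad = 5f 8c 5c 5c 5c.
Inner input = (K'⊕ipad) ∥ m = 35 e6 36 36 36 ∥ 27 d0 2d de 03.
Inner hash: sum = 53+230+54+54+54+39+208+45+222+3 = 962 → 03 c2.
Outer input = (K'⊕opad) ∥ inner = 5f 8c 5c 5c 5c ∥ 03 c2.
Outer hash (tag): sum = 95+140+92+92+92+3+194 = 708 → 02 c4.

02c4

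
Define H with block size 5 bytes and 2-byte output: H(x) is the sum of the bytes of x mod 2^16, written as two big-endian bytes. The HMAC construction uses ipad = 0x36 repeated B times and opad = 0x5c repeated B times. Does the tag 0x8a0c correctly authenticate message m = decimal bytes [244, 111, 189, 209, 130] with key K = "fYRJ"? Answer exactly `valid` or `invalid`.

Key "fYRJ" = 66 59 52 4a is 4 bytes ≤ B = 5; zero-pad to 5 bytes: K' = 66 59 52 4a 00.
K' ⊕ ipad = 50 6f 64 7c 36; K' ⊕ opad = 3a 05 0e 16 5c.
Inner hash: sum = 80+111+100+124+54+244+111+189+209+130 = 1352 → 05 48.
Outer hash (recomputed tag): sum = 58+5+14+22+92+5+72 = 268 → 01 0c.
Recomputed tag = 010c; claimed = 8a0c → mismatch.

invalid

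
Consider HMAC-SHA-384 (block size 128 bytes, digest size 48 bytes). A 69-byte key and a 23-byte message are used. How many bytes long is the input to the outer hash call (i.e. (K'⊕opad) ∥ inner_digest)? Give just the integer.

Key is 69 ≤ 128 bytes, zero-padded: |K'| = 128.
Outer input = (K'⊕opad) ∥ H(inner) → 128 + 48 = 176 bytes.

176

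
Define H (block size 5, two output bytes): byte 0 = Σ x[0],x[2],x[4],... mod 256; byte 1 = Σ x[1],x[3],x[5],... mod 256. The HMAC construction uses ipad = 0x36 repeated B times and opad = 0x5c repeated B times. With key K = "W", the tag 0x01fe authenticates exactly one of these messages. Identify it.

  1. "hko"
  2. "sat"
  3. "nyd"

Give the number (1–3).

Key "W" = 57 is 1 byte ≤ B = 5; zero-pad to 5 bytes: K' = 57 00 00 00 00.
K' ⊕ ipad = 61 36 36 36 36; K' ⊕ opad = 0b 5c 5c 5c 5c.
m1: inner = H(61 36 36 36 36 68 6b 6f) = 38 43; tag = H(0b 5c 5c 5c 5c 38 43) = 06f0
m2: inner = H(61 36 36 36 36 73 61 74) = 2e 53; tag = H(0b 5c 5c 5c 5c 2e 53) = 16e6
m3: inner = H(61 36 36 36 36 6e 79 64) = 46 3e; tag = H(0b 5c 5c 5c 5c 46 3e) = 01fe ← matches

3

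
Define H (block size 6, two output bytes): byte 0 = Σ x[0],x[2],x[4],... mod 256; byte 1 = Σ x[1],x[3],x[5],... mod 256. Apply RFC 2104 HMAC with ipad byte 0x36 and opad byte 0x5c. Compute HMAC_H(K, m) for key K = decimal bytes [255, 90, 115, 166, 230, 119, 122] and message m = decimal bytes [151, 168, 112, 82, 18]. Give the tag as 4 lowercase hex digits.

Key decimal bytes [255, 90, 115, 166, 230, 119, 122] = ff 5a 73 a6 e6 77 7a is 7 bytes > B = 6, so hash it first: H(key) = d2 77, then zero-pad to 6 bytes: K' = d2 77 00 00 00 00.
K' ⊕ ipad = e4 41 36 36 36 36.  K' ⊕ opad = 8e 2b 5c 5c 5c 5c.
Inner input = (K'⊕ipad) ∥ m = e4 41 36 36 36 36 ∥ 97 a8 70 52 12.
Inner hash: even-index sum = 617 mod 256 = 105; odd-index sum = 423 mod 256 = 167 → 69 a7.
Outer input = (K'⊕opad) ∥ inner = 8e 2b 5c 5c 5c 5c ∥ 69 a7.
Outer hash (tag): even-index sum = 431 mod 256 = 175; odd-index sum = 394 mod 256 = 138 → af 8a.

af8a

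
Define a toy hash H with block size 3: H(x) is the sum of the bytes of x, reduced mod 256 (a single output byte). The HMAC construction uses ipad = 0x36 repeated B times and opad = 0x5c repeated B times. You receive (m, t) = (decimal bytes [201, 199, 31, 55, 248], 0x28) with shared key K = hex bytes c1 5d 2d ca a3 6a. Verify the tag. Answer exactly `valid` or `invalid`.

invalid

Key hex bytes c1 5d 2d ca a3 6a is 6 bytes > B = 3, so hash it first: H(key) = 22, then zero-pad to 3 bytes: K' = 22 00 00.
K' ⊕ ipad = 14 36 36; K' ⊕ opad = 7e 5c 5c.
Inner hash: sum = 20+54+54+201+199+31+55+248 = 862; mod 256 = 94 → 5e.
Outer hash (recomputed tag): sum = 126+92+92+94 = 404; mod 256 = 148 → 94.
Recomputed tag = 94; claimed = 28 → mismatch.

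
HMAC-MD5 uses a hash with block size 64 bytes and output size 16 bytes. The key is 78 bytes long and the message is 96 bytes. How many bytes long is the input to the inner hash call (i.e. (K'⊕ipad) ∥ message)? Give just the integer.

Key is 78 > 64 bytes, so it is hashed to 16 bytes then zero-padded to 64: |K'| = 64.
Inner input = (K'⊕ipad) ∥ m → 64 + 96 = 160 bytes.

160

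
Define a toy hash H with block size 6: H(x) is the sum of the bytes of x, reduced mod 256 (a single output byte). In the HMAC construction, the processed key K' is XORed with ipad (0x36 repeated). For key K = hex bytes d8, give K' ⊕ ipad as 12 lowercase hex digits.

ee3636363636

Key hex bytes d8 is 1 byte ≤ B = 6; zero-pad to 6 bytes: K' = d8 00 00 00 00 00.
XOR each byte with 0x36: d8⊕36=ee, 00⊕36=36, 00⊕36=36, 00⊕36=36, 00⊕36=36, 00⊕36=36.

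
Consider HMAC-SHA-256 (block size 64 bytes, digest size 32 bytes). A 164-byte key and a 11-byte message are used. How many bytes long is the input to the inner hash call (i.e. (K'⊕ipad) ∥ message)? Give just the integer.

75

Key is 164 > 64 bytes, so it is hashed to 32 bytes then zero-padded to 64: |K'| = 64.
Inner input = (K'⊕ipad) ∥ m → 64 + 11 = 75 bytes.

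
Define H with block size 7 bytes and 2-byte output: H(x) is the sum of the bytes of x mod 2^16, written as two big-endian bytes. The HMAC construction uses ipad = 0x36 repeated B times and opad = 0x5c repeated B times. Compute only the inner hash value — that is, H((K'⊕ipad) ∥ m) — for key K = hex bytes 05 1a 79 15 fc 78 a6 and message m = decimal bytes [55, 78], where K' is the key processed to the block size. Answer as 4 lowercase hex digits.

02fe

Key hex bytes 05 1a 79 15 fc 78 a6 is exactly B = 7 bytes: K' = 05 1a 79 15 fc 78 a6.
K' ⊕ ipad = 33 2c 4f 23 ca 4e 90.
Inner input = 33 2c 4f 23 ca 4e 90 ∥ 37 4e.
Inner hash: sum = 51+44+79+35+202+78+144+55+78 = 766 → 02 fe.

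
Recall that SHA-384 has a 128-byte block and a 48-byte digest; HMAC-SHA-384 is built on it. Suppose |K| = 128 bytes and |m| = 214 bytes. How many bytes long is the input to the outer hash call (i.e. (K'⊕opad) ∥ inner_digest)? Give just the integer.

176

Key is 128 ≤ 128 bytes, zero-padded: |K'| = 128.
Outer input = (K'⊕opad) ∥ H(inner) → 128 + 48 = 176 bytes.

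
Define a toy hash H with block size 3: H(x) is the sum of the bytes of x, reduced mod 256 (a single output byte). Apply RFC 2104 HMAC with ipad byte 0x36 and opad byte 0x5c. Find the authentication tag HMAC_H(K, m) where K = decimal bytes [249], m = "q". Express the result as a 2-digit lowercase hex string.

09

Key decimal bytes [249] = f9 is 1 byte ≤ B = 3; zero-pad to 3 bytes: K' = f9 00 00.
K' ⊕ ipad = cf 36 36.  K' ⊕ opad = a5 5c 5c.
Inner input = (K'⊕ipad) ∥ m = cf 36 36 ∥ 71.
Inner hash: sum = 207+54+54+113 = 428; mod 256 = 172 → ac.
Outer input = (K'⊕opad) ∥ inner = a5 5c 5c ∥ ac.
Outer hash (tag): sum = 165+92+92+172 = 521; mod 256 = 9 → 09.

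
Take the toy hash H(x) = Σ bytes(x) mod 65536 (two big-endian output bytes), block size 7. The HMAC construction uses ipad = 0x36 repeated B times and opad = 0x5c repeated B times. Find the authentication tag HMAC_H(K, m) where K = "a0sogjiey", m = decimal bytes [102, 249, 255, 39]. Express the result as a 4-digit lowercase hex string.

Key "a0sogjiey" = 61 30 73 6f 67 6a 69 65 79 is 9 bytes > B = 7, so hash it first: H(key) = 03 8b, then zero-pad to 7 bytes: K' = 03 8b 00 00 00 00 00.
K' ⊕ ipad = 35 bd 36 36 36 36 36.  K' ⊕ opad = 5f d7 5c 5c 5c 5c 5c.
Inner input = (K'⊕ipad) ∥ m = 35 bd 36 36 36 36 36 ∥ 66 f9 ff 27.
Inner hash: sum = 53+189+54+54+54+54+54+102+249+255+39 = 1157 → 04 85.
Outer input = (K'⊕opad) ∥ inner = 5f d7 5c 5c 5c 5c 5c ∥ 04 85.
Outer hash (tag): sum = 95+215+92+92+92+92+92+4+133 = 907 → 03 8b.

038b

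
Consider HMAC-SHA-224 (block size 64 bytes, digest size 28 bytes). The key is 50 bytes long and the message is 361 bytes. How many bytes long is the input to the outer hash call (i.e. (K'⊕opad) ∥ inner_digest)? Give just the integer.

Key is 50 ≤ 64 bytes, zero-padded: |K'| = 64.
Outer input = (K'⊕opad) ∥ H(inner) → 64 + 28 = 92 bytes.

92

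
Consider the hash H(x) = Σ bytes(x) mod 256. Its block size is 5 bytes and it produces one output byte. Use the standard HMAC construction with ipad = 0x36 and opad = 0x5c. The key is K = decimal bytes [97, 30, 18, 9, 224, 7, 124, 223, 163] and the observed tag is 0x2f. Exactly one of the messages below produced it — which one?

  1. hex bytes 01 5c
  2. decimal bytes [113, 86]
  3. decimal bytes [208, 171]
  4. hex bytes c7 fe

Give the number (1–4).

Key decimal bytes [97, 30, 18, 9, 224, 7, 124, 223, 163] = 61 1e 12 09 e0 07 7c df a3 is 9 bytes > B = 5, so hash it first: H(key) = 7f, then zero-pad to 5 bytes: K' = 7f 00 00 00 00.
K' ⊕ ipad = 49 36 36 36 36; K' ⊕ opad = 23 5c 5c 5c 5c.
m1: inner = H(49 36 36 36 36 01 5c) = 7e; tag = H(23 5c 5c 5c 5c 7e) = 11
m2: inner = H(49 36 36 36 36 71 56) = e8; tag = H(23 5c 5c 5c 5c e8) = 7b
m3: inner = H(49 36 36 36 36 d0 ab) = 9c; tag = H(23 5c 5c 5c 5c 9c) = 2f ← matches
m4: inner = H(49 36 36 36 36 c7 fe) = e6; tag = H(23 5c 5c 5c 5c e6) = 79

3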